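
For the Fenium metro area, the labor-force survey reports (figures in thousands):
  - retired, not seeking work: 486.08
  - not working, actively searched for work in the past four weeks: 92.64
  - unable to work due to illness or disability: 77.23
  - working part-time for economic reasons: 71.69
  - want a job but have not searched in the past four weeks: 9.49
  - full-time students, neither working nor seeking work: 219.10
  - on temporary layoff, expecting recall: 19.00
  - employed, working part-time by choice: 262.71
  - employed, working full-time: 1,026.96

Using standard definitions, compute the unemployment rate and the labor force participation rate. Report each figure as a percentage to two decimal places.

Employed = 71.69 + 262.71 + 1,026.96 = 1,361.36 thousand (anyone who worked, including part-time for economic reasons, counts as employed).
Unemployed = 92.64 + 19.00 = 111.64 thousand (jobless and actively searching, or on temporary layoff).
Labor force = 1,361.36 + 111.64 = 1,473.00 thousand.
Not in labor force = 486.08 + 77.23 + 9.49 + 219.10 = 791.90 thousand (those not working and not actively searching are outside the labor force — including those who want a job but have given up searching).
Civilian working-age population = 1,473.00 + 791.90 = 2,264.90 thousand.
Unemployment rate = 111.64 / 1,473.00 = 7.58%.
Labor force participation rate = 1,473.00 / 2,264.90 = 65.04%.

Unemployment rate ≈ 7.58%; labor force participation rate ≈ 65.04%.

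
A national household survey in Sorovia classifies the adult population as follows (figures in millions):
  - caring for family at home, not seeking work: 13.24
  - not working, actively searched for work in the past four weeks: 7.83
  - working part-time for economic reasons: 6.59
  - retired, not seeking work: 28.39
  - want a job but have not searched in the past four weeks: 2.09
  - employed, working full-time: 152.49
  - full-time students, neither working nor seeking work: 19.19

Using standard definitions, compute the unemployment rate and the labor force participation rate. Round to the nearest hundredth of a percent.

Unemployment rate ≈ 4.69%; labor force participation rate ≈ 72.63%.

Employed = 6.59 + 152.49 = 159.08 million (anyone who worked, including part-time for economic reasons, counts as employed).
Unemployed = 7.83 million.
Labor force = 159.08 + 7.83 = 166.91 million.
Not in labor force = 13.24 + 28.39 + 2.09 + 19.19 = 62.91 million (those not working and not actively searching are outside the labor force — including those who want a job but have given up searching).
Civilian working-age population = 166.91 + 62.91 = 229.82 million.
Unemployment rate = 7.83 / 166.91 = 4.69%.
Labor force participation rate = 166.91 / 229.82 = 72.63%.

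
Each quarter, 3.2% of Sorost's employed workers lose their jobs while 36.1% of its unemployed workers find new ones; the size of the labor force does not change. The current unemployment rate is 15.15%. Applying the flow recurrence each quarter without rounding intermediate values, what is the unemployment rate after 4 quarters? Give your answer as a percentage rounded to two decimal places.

With a fixed labor force, u_{t+1} = u_t + s·(1−u_t) − f·u_t = u_t·(1−s−f) + s.
Here 1−s−f = 0.607 and s = 0.032.
u_1 = 0.151500 × 0.607 + 0.032 = 0.123961.
u_2 = 0.123961 × 0.607 + 0.032 = 0.107244.
u_3 = 0.107244 × 0.607 + 0.032 = 0.097097.
u_4 = 0.097097 × 0.607 + 0.032 = 0.090938.

Unemployment rate after four quarters ≈ 9.09%.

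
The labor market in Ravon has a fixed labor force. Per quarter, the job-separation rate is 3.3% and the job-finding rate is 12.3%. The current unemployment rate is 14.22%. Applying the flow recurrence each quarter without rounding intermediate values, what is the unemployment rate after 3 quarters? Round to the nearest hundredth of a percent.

Unemployment rate after three quarters ≈ 16.99%.

With a fixed labor force, u_{t+1} = u_t + s·(1−u_t) − f·u_t = u_t·(1−s−f) + s.
Here 1−s−f = 0.844 and s = 0.033.
u_1 = 0.142200 × 0.844 + 0.033 = 0.153017.
u_2 = 0.153017 × 0.844 + 0.033 = 0.162146.
u_3 = 0.162146 × 0.844 + 0.033 = 0.169851.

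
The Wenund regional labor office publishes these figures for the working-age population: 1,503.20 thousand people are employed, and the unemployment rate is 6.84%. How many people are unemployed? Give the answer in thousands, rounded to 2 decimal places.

Let U be the number unemployed. The labor force is E + U, and U/(E+U) = 0.0684.
So U = 0.0684 × 1,503.20 / (1 − 0.0684) = 102.8189 / 0.9316 ≈ 110.37 thousand.

About 110.37 thousand are unemployed.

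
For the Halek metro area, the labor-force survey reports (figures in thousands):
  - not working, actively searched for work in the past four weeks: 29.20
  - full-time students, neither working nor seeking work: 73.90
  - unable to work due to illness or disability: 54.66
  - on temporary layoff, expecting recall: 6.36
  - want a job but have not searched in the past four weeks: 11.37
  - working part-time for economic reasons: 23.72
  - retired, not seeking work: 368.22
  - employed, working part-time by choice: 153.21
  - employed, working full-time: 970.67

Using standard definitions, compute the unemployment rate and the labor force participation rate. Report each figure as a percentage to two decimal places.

Unemployment rate ≈ 3.01%; labor force participation rate ≈ 69.96%.

Employed = 23.72 + 153.21 + 970.67 = 1,147.60 thousand (anyone who worked, including part-time for economic reasons, counts as employed).
Unemployed = 29.20 + 6.36 = 35.56 thousand (jobless and actively searching, or on temporary layoff).
Labor force = 1,147.60 + 35.56 = 1,183.16 thousand.
Not in labor force = 73.90 + 54.66 + 11.37 + 368.22 = 508.15 thousand (those not working and not actively searching are outside the labor force — including those who want a job but have given up searching).
Civilian working-age population = 1,183.16 + 508.15 = 1,691.31 thousand.
Unemployment rate = 35.56 / 1,183.16 = 3.01%.
Labor force participation rate = 1,183.16 / 1,691.31 = 69.96%.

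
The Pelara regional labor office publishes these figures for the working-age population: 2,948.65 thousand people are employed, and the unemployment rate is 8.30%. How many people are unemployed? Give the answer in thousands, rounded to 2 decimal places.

About 266.89 thousand are unemployed.

Let U be the number unemployed. The labor force is E + U, and U/(E+U) = 0.0830.
So U = 0.0830 × 2,948.65 / (1 − 0.0830) = 244.7380 / 0.9170 ≈ 266.89 thousand.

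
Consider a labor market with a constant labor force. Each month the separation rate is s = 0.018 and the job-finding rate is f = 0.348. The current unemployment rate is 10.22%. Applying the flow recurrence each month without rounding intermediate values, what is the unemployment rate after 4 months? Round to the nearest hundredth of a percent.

With a fixed labor force, u_{t+1} = u_t + s·(1−u_t) − f·u_t = u_t·(1−s−f) + s.
Here 1−s−f = 0.634 and s = 0.018.
u_1 = 0.102200 × 0.634 + 0.018 = 0.082795.
u_2 = 0.082795 × 0.634 + 0.018 = 0.070492.
u_3 = 0.070492 × 0.634 + 0.018 = 0.062692.
u_4 = 0.062692 × 0.634 + 0.018 = 0.057747.

Unemployment rate after four months ≈ 5.77%.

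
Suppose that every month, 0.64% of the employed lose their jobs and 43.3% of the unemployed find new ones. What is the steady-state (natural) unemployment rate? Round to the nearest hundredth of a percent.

Steady-state unemployment rate ≈ 1.46%.

At steady state the flows balance: s·E = f·U, so U/(E+U) = s/(s+f).
u* = 0.64 / (0.64 + 43.3) = 0.64 / 43.94 = 1.46%.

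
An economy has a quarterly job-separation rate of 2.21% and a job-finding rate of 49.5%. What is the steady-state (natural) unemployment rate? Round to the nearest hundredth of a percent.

Steady-state unemployment rate ≈ 4.27%.

At steady state the flows balance: s·E = f·U, so U/(E+U) = s/(s+f).
u* = 2.21 / (2.21 + 49.5) = 2.21 / 51.71 = 4.27%.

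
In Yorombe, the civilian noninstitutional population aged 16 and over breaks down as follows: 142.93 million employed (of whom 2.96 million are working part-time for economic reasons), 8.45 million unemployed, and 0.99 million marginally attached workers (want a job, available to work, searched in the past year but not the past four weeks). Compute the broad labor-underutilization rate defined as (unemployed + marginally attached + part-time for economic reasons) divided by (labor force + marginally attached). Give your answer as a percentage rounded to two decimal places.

Labor force = 142.93 + 8.45 = 151.38 million.
Numerator = 8.45 + 0.99 + 2.96 = 12.40 million.
Denominator = 151.38 + 0.99 = 152.37 million.
Broad rate = 12.40 / 152.37 = 8.14%.

Broad underutilization rate ≈ 8.14%.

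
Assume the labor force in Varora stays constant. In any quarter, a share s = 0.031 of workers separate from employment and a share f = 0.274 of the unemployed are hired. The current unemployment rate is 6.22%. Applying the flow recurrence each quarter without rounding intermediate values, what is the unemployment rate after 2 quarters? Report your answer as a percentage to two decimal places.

Unemployment rate after two quarters ≈ 8.26%.

With a fixed labor force, u_{t+1} = u_t + s·(1−u_t) − f·u_t = u_t·(1−s−f) + s.
Here 1−s−f = 0.695 and s = 0.031.
u_1 = 0.062200 × 0.695 + 0.031 = 0.074229.
u_2 = 0.074229 × 0.695 + 0.031 = 0.082589.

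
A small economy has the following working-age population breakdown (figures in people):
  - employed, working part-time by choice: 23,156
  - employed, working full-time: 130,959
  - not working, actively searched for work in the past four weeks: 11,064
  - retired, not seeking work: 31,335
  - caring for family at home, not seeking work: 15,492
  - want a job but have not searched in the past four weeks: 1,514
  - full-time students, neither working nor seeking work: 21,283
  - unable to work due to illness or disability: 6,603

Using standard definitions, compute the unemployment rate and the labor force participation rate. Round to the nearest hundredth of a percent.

Employed = 23,156 + 130,959 = 154,115.
Unemployed = 11,064.
Labor force = 154,115 + 11,064 = 165,179.
Not in labor force = 31,335 + 15,492 + 1,514 + 21,283 + 6,603 = 76,227 (those not working and not actively searching are outside the labor force — including those who want a job but have given up searching).
Civilian working-age population = 165,179 + 76,227 = 241,406.
Unemployment rate = 11,064 / 165,179 = 6.70%.
Labor force participation rate = 165,179 / 241,406 = 68.42%.

Unemployment rate ≈ 6.70%; labor force participation rate ≈ 68.42%.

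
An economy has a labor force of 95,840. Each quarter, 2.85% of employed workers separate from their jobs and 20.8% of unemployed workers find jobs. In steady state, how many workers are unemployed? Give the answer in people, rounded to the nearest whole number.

Steady-state unemployment rate u* = s/(s+f) = 2.85/(2.85+20.8) = 0.120507.
Unemployed = u* × labor force = 0.120507 × 95,840 ≈ 11,549.

About 11,549 are unemployed in steady state.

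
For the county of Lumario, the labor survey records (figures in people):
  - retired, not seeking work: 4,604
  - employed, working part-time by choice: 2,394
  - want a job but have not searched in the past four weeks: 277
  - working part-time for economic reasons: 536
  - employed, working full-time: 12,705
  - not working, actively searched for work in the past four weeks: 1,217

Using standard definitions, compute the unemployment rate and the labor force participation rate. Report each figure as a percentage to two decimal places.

Unemployment rate ≈ 7.22%; labor force participation rate ≈ 77.54%.

Employed = 2,394 + 536 + 12,705 = 15,635 (anyone who worked, including part-time for economic reasons, counts as employed).
Unemployed = 1,217.
Labor force = 15,635 + 1,217 = 16,852.
Not in labor force = 4,604 + 277 = 4,881 (those not working and not actively searching are outside the labor force — including those who want a job but have given up searching).
Civilian working-age population = 16,852 + 4,881 = 21,733.
Unemployment rate = 1,217 / 16,852 = 7.22%.
Labor force participation rate = 16,852 / 21,733 = 77.54%.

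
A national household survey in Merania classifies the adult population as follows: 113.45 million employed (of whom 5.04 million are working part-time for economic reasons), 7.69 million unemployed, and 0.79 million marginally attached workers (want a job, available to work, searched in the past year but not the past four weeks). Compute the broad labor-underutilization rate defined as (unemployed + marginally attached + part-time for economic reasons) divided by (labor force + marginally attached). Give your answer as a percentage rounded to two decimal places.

Labor force = 113.45 + 7.69 = 121.14 million.
Numerator = 7.69 + 0.79 + 5.04 = 13.52 million.
Denominator = 121.14 + 0.79 = 121.93 million.
Broad rate = 13.52 / 121.93 = 11.09%.

Broad underutilization rate ≈ 11.09%.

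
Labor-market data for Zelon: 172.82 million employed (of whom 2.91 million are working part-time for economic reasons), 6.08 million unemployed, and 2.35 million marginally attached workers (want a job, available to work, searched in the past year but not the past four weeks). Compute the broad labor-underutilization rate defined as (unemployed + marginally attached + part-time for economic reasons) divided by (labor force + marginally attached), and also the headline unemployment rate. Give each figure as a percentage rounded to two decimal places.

Broad underutilization rate ≈ 6.26%; headline unemployment rate ≈ 3.40%.

Labor force = 172.82 + 6.08 = 178.90 million.
Numerator = 6.08 + 2.35 + 2.91 = 11.34 million.
Denominator = 178.90 + 2.35 = 181.25 million.
Broad rate = 11.34 / 181.25 = 6.26%.
Headline unemployment rate = 6.08 / 178.90 = 3.40%.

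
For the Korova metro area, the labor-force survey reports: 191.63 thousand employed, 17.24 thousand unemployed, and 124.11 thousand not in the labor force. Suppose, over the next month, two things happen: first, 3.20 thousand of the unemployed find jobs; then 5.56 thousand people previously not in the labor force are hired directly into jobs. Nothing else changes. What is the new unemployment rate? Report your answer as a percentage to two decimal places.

New unemployment rate ≈ 6.55%.

Initially, labor force = 191.63 + 17.24 = 208.87 thousand, so u = 17.24/208.87 = 8.25%.
After the first change, unemployed falls and employed rises by 3.20; labor force unchanged → E = 194.83, U = 14.04, labor force = 208.87 thousand.
After the second change, employed and labor force both rise by 5.56; unemployed unchanged → E = 200.39, U = 14.04, labor force = 214.43 thousand.
New unemployment rate = 14.04 / 214.43 = 6.55%.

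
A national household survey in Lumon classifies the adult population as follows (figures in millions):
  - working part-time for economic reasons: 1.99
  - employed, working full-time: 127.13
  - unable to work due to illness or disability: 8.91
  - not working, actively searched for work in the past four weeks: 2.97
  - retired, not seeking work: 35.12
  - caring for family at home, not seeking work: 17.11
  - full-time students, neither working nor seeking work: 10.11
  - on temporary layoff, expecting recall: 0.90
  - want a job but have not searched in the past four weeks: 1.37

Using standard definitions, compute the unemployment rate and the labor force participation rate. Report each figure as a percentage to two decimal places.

Employed = 1.99 + 127.13 = 129.12 million (anyone who worked, including part-time for economic reasons, counts as employed).
Unemployed = 2.97 + 0.90 = 3.87 million (jobless and actively searching, or on temporary layoff).
Labor force = 129.12 + 3.87 = 132.99 million.
Not in labor force = 8.91 + 35.12 + 17.11 + 10.11 + 1.37 = 72.62 million (those not working and not actively searching are outside the labor force — including those who want a job but have given up searching).
Civilian working-age population = 132.99 + 72.62 = 205.61 million.
Unemployment rate = 3.87 / 132.99 = 2.91%.
Labor force participation rate = 132.99 / 205.61 = 64.68%.

Unemployment rate ≈ 2.91%; labor force participation rate ≈ 64.68%.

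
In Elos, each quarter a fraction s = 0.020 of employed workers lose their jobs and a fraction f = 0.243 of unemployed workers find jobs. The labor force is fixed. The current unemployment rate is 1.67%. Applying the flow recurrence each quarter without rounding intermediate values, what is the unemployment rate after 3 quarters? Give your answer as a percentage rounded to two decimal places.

With a fixed labor force, u_{t+1} = u_t + s·(1−u_t) − f·u_t = u_t·(1−s−f) + s.
Here 1−s−f = 0.737 and s = 0.020.
u_1 = 0.016700 × 0.737 + 0.020 = 0.032308.
u_2 = 0.032308 × 0.737 + 0.020 = 0.043811.
u_3 = 0.043811 × 0.737 + 0.020 = 0.052289.

Unemployment rate after three quarters ≈ 5.23%.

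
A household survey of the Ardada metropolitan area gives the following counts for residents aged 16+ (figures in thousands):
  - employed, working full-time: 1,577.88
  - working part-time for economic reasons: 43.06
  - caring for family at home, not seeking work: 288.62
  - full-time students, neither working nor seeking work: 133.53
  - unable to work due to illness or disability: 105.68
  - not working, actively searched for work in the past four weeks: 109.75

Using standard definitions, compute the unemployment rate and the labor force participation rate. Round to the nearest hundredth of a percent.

Unemployment rate ≈ 6.34%; labor force participation rate ≈ 76.63%.

Employed = 1,577.88 + 43.06 = 1,620.94 thousand (anyone who worked, including part-time for economic reasons, counts as employed).
Unemployed = 109.75 thousand.
Labor force = 1,620.94 + 109.75 = 1,730.69 thousand.
Not in labor force = 288.62 + 133.53 + 105.68 = 527.83 thousand (those not working and not actively searching are outside the labor force).
Civilian working-age population = 1,730.69 + 527.83 = 2,258.52 thousand.
Unemployment rate = 109.75 / 1,730.69 = 6.34%.
Labor force participation rate = 1,730.69 / 2,258.52 = 76.63%.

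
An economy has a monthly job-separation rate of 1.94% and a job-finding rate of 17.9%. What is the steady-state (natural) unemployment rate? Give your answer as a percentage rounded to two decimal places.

Steady-state unemployment rate ≈ 9.78%.

At steady state the flows balance: s·E = f·U, so U/(E+U) = s/(s+f).
u* = 1.94 / (1.94 + 17.9) = 1.94 / 19.84 = 9.78%.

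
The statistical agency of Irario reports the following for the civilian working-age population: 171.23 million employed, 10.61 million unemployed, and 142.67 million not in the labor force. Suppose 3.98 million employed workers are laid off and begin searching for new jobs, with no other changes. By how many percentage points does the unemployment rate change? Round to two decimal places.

Initially, labor force = 171.23 + 10.61 = 181.84 million, so u = 10.61/181.84 = 5.83%.
After the change, employed falls and unemployed rises by 3.98; labor force unchanged → E = 167.25, U = 14.59, labor force = 181.84 million.
New unemployment rate = 14.59 / 181.84 = 8.02%.
Change = 8.02% − 5.83% = +2.19 percentage points.

The unemployment rate changes by +2.19 percentage points.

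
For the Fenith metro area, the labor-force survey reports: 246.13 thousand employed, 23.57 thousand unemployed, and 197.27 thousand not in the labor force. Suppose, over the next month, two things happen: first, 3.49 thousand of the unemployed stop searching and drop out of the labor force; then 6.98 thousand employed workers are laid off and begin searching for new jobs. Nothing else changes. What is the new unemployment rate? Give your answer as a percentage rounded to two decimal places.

New unemployment rate ≈ 10.16%.

Initially, labor force = 246.13 + 23.57 = 269.70 thousand, so u = 23.57/269.70 = 8.74%.
After the first change, unemployed and labor force both fall by 3.49 → E = 246.13, U = 20.08, labor force = 266.21 thousand.
After the second change, employed falls and unemployed rises by 6.98; labor force unchanged → E = 239.15, U = 27.06, labor force = 266.21 thousand.
New unemployment rate = 27.06 / 266.21 = 10.16%.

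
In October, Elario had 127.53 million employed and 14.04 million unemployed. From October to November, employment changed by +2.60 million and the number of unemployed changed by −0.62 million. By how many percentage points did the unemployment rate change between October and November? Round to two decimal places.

The unemployment rate changed by −0.57 percentage points.

October: labor force = 127.53 + 14.04 = 141.57; u = 14.04/141.57 = 9.92%.
November: labor force = 130.13 + 13.42 = 143.55; u = 13.42/143.55 = 9.35%.
Change = 9.35% − 9.92% = −0.57 pp.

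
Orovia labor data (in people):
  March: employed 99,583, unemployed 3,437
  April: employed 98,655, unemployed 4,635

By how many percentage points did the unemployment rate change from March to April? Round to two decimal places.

March: labor force = 99,583 + 3,437 = 103,020; u = 3,437/103,020 = 3.34%.
April: labor force = 98,655 + 4,635 = 103,290; u = 4,635/103,290 = 4.49%.
Change = 4.49% − 3.34% = +1.15 pp.

The unemployment rate changed by +1.15 percentage points.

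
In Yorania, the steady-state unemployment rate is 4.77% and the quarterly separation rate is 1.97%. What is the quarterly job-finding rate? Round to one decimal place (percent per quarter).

From u* = s/(s+f): f = s·(1−u)/u.
f = 1.97 × (1 − 0.0477) / 0.0477 = 1.8760 / 0.0477 ≈ 39.3% per quarter.

Job-finding rate ≈ 39.3% per quarter.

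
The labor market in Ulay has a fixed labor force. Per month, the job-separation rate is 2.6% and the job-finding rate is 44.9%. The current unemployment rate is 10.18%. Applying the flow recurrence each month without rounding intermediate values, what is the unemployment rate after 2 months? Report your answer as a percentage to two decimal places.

Unemployment rate after two months ≈ 6.77%.

With a fixed labor force, u_{t+1} = u_t + s·(1−u_t) − f·u_t = u_t·(1−s−f) + s.
Here 1−s−f = 0.525 and s = 0.026.
u_1 = 0.101800 × 0.525 + 0.026 = 0.079445.
u_2 = 0.079445 × 0.525 + 0.026 = 0.067709.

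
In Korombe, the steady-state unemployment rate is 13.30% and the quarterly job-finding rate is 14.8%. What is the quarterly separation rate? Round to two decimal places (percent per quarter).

From u* = s/(s+f): s = u·f/(1−u).
s = 0.1330 × 14.8 / (1 − 0.1330) = 1.9684 / 0.8670 ≈ 2.27% per quarter.

Separation rate ≈ 2.27% per quarter.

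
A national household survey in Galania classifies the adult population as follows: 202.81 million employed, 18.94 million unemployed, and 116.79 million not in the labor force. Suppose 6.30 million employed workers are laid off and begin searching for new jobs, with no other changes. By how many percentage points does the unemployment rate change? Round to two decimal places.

The unemployment rate changes by +2.84 percentage points.

Initially, labor force = 202.81 + 18.94 = 221.75 million, so u = 18.94/221.75 = 8.54%.
After the change, employed falls and unemployed rises by 6.30; labor force unchanged → E = 196.51, U = 25.24, labor force = 221.75 million.
New unemployment rate = 25.24 / 221.75 = 11.38%.
Change = 11.38% − 8.54% = +2.84 percentage points.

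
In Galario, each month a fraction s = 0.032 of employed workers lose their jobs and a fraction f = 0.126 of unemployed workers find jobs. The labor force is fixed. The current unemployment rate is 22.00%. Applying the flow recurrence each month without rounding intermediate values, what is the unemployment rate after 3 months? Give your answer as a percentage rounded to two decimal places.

With a fixed labor force, u_{t+1} = u_t + s·(1−u_t) − f·u_t = u_t·(1−s−f) + s.
Here 1−s−f = 0.842 and s = 0.032.
u_1 = 0.220000 × 0.842 + 0.032 = 0.217240.
u_2 = 0.217240 × 0.842 + 0.032 = 0.214916.
u_3 = 0.214916 × 0.842 + 0.032 = 0.212959.

Unemployment rate after three months ≈ 21.30%.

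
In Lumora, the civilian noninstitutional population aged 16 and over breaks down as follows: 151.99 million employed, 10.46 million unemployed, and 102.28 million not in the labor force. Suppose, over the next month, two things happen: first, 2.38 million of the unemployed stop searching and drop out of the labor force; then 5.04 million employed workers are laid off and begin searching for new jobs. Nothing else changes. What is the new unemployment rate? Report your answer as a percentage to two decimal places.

New unemployment rate ≈ 8.20%.

Initially, labor force = 151.99 + 10.46 = 162.45 million, so u = 10.46/162.45 = 6.44%.
After the first change, unemployed and labor force both fall by 2.38 → E = 151.99, U = 8.08, labor force = 160.07 million.
After the second change, employed falls and unemployed rises by 5.04; labor force unchanged → E = 146.95, U = 13.12, labor force = 160.07 million.
New unemployment rate = 13.12 / 160.07 = 8.20%.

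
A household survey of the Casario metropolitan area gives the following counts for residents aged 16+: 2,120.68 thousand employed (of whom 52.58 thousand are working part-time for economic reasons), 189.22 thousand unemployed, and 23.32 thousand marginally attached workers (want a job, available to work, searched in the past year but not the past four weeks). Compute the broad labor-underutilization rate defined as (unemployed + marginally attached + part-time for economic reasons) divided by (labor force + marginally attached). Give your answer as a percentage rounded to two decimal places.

Broad underutilization rate ≈ 11.36%.

Labor force = 2,120.68 + 189.22 = 2,309.90 thousand.
Numerator = 189.22 + 23.32 + 52.58 = 265.12 thousand.
Denominator = 2,309.90 + 23.32 = 2,333.22 thousand.
Broad rate = 265.12 / 2,333.22 = 11.36%.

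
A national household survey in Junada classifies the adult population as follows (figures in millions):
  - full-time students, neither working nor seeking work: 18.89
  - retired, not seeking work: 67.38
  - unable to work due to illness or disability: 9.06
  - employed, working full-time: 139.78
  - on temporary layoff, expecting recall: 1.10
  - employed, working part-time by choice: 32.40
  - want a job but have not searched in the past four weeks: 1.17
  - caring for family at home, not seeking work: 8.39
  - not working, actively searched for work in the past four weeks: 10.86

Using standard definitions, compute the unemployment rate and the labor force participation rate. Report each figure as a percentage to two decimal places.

Employed = 139.78 + 32.40 = 172.18 million.
Unemployed = 1.10 + 10.86 = 11.96 million (jobless and actively searching, or on temporary layoff).
Labor force = 172.18 + 11.96 = 184.14 million.
Not in labor force = 18.89 + 67.38 + 9.06 + 1.17 + 8.39 = 104.89 million (those not working and not actively searching are outside the labor force — including those who want a job but have given up searching).
Civilian working-age population = 184.14 + 104.89 = 289.03 million.
Unemployment rate = 11.96 / 184.14 = 6.50%.
Labor force participation rate = 184.14 / 289.03 = 63.71%.

Unemployment rate ≈ 6.50%; labor force participation rate ≈ 63.71%.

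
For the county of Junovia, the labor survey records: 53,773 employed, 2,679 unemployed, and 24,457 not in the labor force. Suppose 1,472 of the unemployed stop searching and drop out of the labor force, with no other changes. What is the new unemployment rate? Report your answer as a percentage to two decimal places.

New unemployment rate ≈ 2.20%.

Initially, labor force = 53,773 + 2,679 = 56,452, so u = 2,679/56,452 = 4.75%.
After the change, unemployed and labor force both fall by 1,472 → E = 53,773, U = 1,207, labor force = 54,980.
New unemployment rate = 1,207 / 54,980 = 2.20%.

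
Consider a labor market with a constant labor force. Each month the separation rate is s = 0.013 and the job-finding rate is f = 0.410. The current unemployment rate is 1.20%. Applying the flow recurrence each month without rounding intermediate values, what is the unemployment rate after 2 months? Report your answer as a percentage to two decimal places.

Unemployment rate after two months ≈ 2.45%.

With a fixed labor force, u_{t+1} = u_t + s·(1−u_t) − f·u_t = u_t·(1−s−f) + s.
Here 1−s−f = 0.577 and s = 0.013.
u_1 = 0.012000 × 0.577 + 0.013 = 0.019924.
u_2 = 0.019924 × 0.577 + 0.013 = 0.024496.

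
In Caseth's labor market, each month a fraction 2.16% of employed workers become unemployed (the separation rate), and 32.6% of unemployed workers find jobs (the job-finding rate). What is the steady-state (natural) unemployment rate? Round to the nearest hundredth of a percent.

At steady state the flows balance: s·E = f·U, so U/(E+U) = s/(s+f).
u* = 2.16 / (2.16 + 32.6) = 2.16 / 34.76 = 6.21%.

Steady-state unemployment rate ≈ 6.21%.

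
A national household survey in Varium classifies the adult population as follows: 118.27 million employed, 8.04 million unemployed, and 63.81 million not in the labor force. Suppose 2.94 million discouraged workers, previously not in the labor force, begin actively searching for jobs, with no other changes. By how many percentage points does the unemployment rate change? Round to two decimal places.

Initially, labor force = 118.27 + 8.04 = 126.31 million, so u = 8.04/126.31 = 6.37%.
After the change, unemployed and labor force both rise by 2.94 → E = 118.27, U = 10.98, labor force = 129.25 million.
New unemployment rate = 10.98 / 129.25 = 8.50%.
Change = 8.50% − 6.37% = +2.13 percentage points.

The unemployment rate changes by +2.13 percentage points.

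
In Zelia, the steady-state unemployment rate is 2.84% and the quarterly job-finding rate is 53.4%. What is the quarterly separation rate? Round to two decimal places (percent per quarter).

From u* = s/(s+f): s = u·f/(1−u).
s = 0.0284 × 53.4 / (1 − 0.0284) = 1.5166 / 0.9716 ≈ 1.56% per quarter.

Separation rate ≈ 1.56% per quarter.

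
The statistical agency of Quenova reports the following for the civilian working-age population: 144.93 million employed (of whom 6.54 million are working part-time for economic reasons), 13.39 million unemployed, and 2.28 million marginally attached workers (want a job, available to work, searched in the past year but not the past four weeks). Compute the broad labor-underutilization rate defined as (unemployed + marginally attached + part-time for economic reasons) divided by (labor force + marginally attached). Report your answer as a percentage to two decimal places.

Labor force = 144.93 + 13.39 = 158.32 million.
Numerator = 13.39 + 2.28 + 6.54 = 22.21 million.
Denominator = 158.32 + 2.28 = 160.60 million.
Broad rate = 22.21 / 160.60 = 13.83%.

Broad underutilization rate ≈ 13.83%.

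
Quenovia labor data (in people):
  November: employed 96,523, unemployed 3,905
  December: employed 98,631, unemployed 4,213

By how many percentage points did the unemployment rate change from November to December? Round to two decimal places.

The unemployment rate changed by +0.21 percentage points.

November: labor force = 96,523 + 3,905 = 100,428; u = 3,905/100,428 = 3.89%.
December: labor force = 98,631 + 4,213 = 102,844; u = 4,213/102,844 = 4.10%.
Change = 4.10% − 3.89% = +0.21 pp.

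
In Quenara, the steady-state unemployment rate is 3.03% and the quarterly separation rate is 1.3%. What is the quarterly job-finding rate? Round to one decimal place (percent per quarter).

Job-finding rate ≈ 41.6% per quarter.

From u* = s/(s+f): f = s·(1−u)/u.
f = 1.3 × (1 − 0.0303) / 0.0303 = 1.2606 / 0.0303 ≈ 41.6% per quarter.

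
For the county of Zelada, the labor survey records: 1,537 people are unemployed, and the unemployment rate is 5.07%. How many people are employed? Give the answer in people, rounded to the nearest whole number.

Labor force = U / u = 1,537 / 0.0507 ≈ 30,316.
Employed = labor force − unemployed = 30,316 − 1,537 = 28,779.

About 28,779 are employed.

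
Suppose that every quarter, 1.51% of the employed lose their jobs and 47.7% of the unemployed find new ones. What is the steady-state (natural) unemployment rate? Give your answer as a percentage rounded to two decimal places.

Steady-state unemployment rate ≈ 3.07%.

At steady state the flows balance: s·E = f·U, so U/(E+U) = s/(s+f).
u* = 1.51 / (1.51 + 47.7) = 1.51 / 49.21 = 3.07%.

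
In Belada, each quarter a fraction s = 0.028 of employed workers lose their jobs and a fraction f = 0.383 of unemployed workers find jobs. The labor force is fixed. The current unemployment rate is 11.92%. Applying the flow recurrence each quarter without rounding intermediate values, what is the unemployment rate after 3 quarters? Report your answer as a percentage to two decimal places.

With a fixed labor force, u_{t+1} = u_t + s·(1−u_t) − f·u_t = u_t·(1−s−f) + s.
Here 1−s−f = 0.589 and s = 0.028.
u_1 = 0.119200 × 0.589 + 0.028 = 0.098209.
u_2 = 0.098209 × 0.589 + 0.028 = 0.085845.
u_3 = 0.085845 × 0.589 + 0.028 = 0.078563.

Unemployment rate after three quarters ≈ 7.86%.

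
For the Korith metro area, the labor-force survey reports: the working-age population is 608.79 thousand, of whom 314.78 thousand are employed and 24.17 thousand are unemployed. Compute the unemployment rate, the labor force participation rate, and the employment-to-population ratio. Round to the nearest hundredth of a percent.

Labor force = employed + unemployed = 314.78 + 24.17 = 338.95 thousand.
Unemployment rate = 24.17 / 338.95 = 7.13%.
Labor force participation rate = 338.95 / 608.79 = 55.68%.
Employment-population ratio = 314.78 / 608.79 = 51.71%.

Unemployment rate ≈ 7.13%; labor force participation rate ≈ 55.68%; employment-population ratio ≈ 51.71%.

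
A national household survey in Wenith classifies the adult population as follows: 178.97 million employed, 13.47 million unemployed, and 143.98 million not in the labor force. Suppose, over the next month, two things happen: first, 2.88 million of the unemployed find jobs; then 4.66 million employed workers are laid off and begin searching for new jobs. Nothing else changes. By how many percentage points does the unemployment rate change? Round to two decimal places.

Initially, labor force = 178.97 + 13.47 = 192.44 million, so u = 13.47/192.44 = 7.00%.
After the first change, unemployed falls and employed rises by 2.88; labor force unchanged → E = 181.85, U = 10.59, labor force = 192.44 million.
After the second change, employed falls and unemployed rises by 4.66; labor force unchanged → E = 177.19, U = 15.25, labor force = 192.44 million.
New unemployment rate = 15.25 / 192.44 = 7.92%.
Change = 7.92% − 7.00% = +0.92 percentage points.

The unemployment rate changes by +0.92 percentage points.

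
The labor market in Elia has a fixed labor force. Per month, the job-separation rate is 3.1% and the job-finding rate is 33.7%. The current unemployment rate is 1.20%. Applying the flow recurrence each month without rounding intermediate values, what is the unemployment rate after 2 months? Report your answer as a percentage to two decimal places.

With a fixed labor force, u_{t+1} = u_t + s·(1−u_t) − f·u_t = u_t·(1−s−f) + s.
Here 1−s−f = 0.632 and s = 0.031.
u_1 = 0.012000 × 0.632 + 0.031 = 0.038584.
u_2 = 0.038584 × 0.632 + 0.031 = 0.055385.

Unemployment rate after two months ≈ 5.54%.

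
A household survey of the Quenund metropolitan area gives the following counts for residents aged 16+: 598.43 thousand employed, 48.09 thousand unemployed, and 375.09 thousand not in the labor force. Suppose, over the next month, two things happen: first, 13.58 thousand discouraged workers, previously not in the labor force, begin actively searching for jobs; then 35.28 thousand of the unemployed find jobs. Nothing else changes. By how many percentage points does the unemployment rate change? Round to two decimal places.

The unemployment rate changes by −3.44 percentage points.

Initially, labor force = 598.43 + 48.09 = 646.52 thousand, so u = 48.09/646.52 = 7.44%.
After the first change, unemployed and labor force both rise by 13.58 → E = 598.43, U = 61.67, labor force = 660.10 thousand.
After the second change, unemployed falls and employed rises by 35.28; labor force unchanged → E = 633.71, U = 26.39, labor force = 660.10 thousand.
New unemployment rate = 26.39 / 660.10 = 4.00%.
Change = 4.00% − 7.44% = −3.44 percentage points.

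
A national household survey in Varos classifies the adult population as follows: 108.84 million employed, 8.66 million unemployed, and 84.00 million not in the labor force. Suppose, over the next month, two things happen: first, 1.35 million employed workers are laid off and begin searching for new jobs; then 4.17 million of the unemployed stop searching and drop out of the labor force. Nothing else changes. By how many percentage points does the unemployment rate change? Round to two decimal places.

The unemployment rate changes by −2.22 percentage points.

Initially, labor force = 108.84 + 8.66 = 117.50 million, so u = 8.66/117.50 = 7.37%.
After the first change, employed falls and unemployed rises by 1.35; labor force unchanged → E = 107.49, U = 10.01, labor force = 117.50 million.
After the second change, unemployed and labor force both fall by 4.17 → E = 107.49, U = 5.84, labor force = 113.33 million.
New unemployment rate = 5.84 / 113.33 = 5.15%.
Change = 5.15% − 7.37% = −2.22 percentage points.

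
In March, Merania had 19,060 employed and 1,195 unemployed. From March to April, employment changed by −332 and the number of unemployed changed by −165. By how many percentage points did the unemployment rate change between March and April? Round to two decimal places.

March: labor force = 19,060 + 1,195 = 20,255; u = 1,195/20,255 = 5.90%.
April: labor force = 18,728 + 1,030 = 19,758; u = 1,030/19,758 = 5.21%.
Change = 5.21% − 5.90% = −0.69 pp.

The unemployment rate changed by −0.69 percentage points.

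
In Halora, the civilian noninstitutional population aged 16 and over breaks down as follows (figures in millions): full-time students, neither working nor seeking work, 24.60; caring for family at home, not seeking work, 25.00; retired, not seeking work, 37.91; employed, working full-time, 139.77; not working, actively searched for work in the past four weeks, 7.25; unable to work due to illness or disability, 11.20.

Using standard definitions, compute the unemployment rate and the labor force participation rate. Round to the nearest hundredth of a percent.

Unemployment rate ≈ 4.93%; labor force participation rate ≈ 59.83%.

Employed = 139.77 million.
Unemployed = 7.25 million.
Labor force = 139.77 + 7.25 = 147.02 million.
Not in labor force = 24.60 + 25.00 + 37.91 + 11.20 = 98.71 million (those not working and not actively searching are outside the labor force).
Civilian working-age population = 147.02 + 98.71 = 245.73 million.
Unemployment rate = 7.25 / 147.02 = 4.93%.
Labor force participation rate = 147.02 / 245.73 = 59.83%.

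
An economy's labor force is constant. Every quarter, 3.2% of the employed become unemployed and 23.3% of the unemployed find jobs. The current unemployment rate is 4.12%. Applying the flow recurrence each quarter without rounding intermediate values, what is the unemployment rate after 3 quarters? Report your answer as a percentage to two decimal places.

With a fixed labor force, u_{t+1} = u_t + s·(1−u_t) − f·u_t = u_t·(1−s−f) + s.
Here 1−s−f = 0.735 and s = 0.032.
u_1 = 0.041200 × 0.735 + 0.032 = 0.062282.
u_2 = 0.062282 × 0.735 + 0.032 = 0.077777.
u_3 = 0.077777 × 0.735 + 0.032 = 0.089166.

Unemployment rate after three quarters ≈ 8.92%.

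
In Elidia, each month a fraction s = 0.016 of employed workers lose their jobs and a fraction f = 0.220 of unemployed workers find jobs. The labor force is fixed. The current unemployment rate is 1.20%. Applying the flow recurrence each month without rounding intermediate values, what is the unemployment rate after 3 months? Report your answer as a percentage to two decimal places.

Unemployment rate after three months ≈ 4.29%.

With a fixed labor force, u_{t+1} = u_t + s·(1−u_t) − f·u_t = u_t·(1−s−f) + s.
Here 1−s−f = 0.764 and s = 0.016.
u_1 = 0.012000 × 0.764 + 0.016 = 0.025168.
u_2 = 0.025168 × 0.764 + 0.016 = 0.035228.
u_3 = 0.035228 × 0.764 + 0.016 = 0.042914.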